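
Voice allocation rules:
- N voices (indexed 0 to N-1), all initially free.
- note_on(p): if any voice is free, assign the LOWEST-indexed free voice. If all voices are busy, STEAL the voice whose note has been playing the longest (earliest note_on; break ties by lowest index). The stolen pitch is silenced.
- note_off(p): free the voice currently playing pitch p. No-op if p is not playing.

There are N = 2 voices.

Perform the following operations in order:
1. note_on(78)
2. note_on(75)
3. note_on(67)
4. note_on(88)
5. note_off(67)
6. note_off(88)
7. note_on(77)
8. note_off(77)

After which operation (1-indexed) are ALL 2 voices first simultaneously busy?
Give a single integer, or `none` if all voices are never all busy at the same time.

Op 1: note_on(78): voice 0 is free -> assigned | voices=[78 -]
Op 2: note_on(75): voice 1 is free -> assigned | voices=[78 75]
Op 3: note_on(67): all voices busy, STEAL voice 0 (pitch 78, oldest) -> assign | voices=[67 75]
Op 4: note_on(88): all voices busy, STEAL voice 1 (pitch 75, oldest) -> assign | voices=[67 88]
Op 5: note_off(67): free voice 0 | voices=[- 88]
Op 6: note_off(88): free voice 1 | voices=[- -]
Op 7: note_on(77): voice 0 is free -> assigned | voices=[77 -]
Op 8: note_off(77): free voice 0 | voices=[- -]

Answer: 2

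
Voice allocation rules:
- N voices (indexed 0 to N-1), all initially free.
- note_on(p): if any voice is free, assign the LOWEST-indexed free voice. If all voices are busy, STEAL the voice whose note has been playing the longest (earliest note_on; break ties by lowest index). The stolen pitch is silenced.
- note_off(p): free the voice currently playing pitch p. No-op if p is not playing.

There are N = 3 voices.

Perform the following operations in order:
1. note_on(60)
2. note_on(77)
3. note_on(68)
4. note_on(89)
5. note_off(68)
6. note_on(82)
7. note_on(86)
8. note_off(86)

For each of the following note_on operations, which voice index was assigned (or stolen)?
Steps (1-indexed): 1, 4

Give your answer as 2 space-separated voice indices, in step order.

Answer: 0 0

Derivation:
Op 1: note_on(60): voice 0 is free -> assigned | voices=[60 - -]
Op 2: note_on(77): voice 1 is free -> assigned | voices=[60 77 -]
Op 3: note_on(68): voice 2 is free -> assigned | voices=[60 77 68]
Op 4: note_on(89): all voices busy, STEAL voice 0 (pitch 60, oldest) -> assign | voices=[89 77 68]
Op 5: note_off(68): free voice 2 | voices=[89 77 -]
Op 6: note_on(82): voice 2 is free -> assigned | voices=[89 77 82]
Op 7: note_on(86): all voices busy, STEAL voice 1 (pitch 77, oldest) -> assign | voices=[89 86 82]
Op 8: note_off(86): free voice 1 | voices=[89 - 82]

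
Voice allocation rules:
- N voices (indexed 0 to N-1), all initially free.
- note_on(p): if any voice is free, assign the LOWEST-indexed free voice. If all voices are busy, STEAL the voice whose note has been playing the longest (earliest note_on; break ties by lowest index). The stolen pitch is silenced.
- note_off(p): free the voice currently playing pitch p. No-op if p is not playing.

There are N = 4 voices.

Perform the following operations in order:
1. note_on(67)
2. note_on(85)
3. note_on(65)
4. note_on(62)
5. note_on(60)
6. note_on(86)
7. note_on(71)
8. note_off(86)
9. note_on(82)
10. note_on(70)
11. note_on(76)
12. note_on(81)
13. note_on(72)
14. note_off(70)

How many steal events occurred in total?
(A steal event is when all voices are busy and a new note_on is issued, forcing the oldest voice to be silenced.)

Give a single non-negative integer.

Answer: 7

Derivation:
Op 1: note_on(67): voice 0 is free -> assigned | voices=[67 - - -]
Op 2: note_on(85): voice 1 is free -> assigned | voices=[67 85 - -]
Op 3: note_on(65): voice 2 is free -> assigned | voices=[67 85 65 -]
Op 4: note_on(62): voice 3 is free -> assigned | voices=[67 85 65 62]
Op 5: note_on(60): all voices busy, STEAL voice 0 (pitch 67, oldest) -> assign | voices=[60 85 65 62]
Op 6: note_on(86): all voices busy, STEAL voice 1 (pitch 85, oldest) -> assign | voices=[60 86 65 62]
Op 7: note_on(71): all voices busy, STEAL voice 2 (pitch 65, oldest) -> assign | voices=[60 86 71 62]
Op 8: note_off(86): free voice 1 | voices=[60 - 71 62]
Op 9: note_on(82): voice 1 is free -> assigned | voices=[60 82 71 62]
Op 10: note_on(70): all voices busy, STEAL voice 3 (pitch 62, oldest) -> assign | voices=[60 82 71 70]
Op 11: note_on(76): all voices busy, STEAL voice 0 (pitch 60, oldest) -> assign | voices=[76 82 71 70]
Op 12: note_on(81): all voices busy, STEAL voice 2 (pitch 71, oldest) -> assign | voices=[76 82 81 70]
Op 13: note_on(72): all voices busy, STEAL voice 1 (pitch 82, oldest) -> assign | voices=[76 72 81 70]
Op 14: note_off(70): free voice 3 | voices=[76 72 81 -]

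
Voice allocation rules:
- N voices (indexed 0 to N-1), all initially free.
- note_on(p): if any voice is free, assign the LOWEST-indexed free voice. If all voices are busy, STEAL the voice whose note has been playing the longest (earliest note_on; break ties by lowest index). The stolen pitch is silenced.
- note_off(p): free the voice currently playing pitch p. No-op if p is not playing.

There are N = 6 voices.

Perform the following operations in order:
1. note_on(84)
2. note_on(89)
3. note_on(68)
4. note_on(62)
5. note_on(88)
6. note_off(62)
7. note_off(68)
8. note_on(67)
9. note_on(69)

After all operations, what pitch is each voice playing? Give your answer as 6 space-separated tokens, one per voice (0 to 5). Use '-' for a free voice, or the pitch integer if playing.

Op 1: note_on(84): voice 0 is free -> assigned | voices=[84 - - - - -]
Op 2: note_on(89): voice 1 is free -> assigned | voices=[84 89 - - - -]
Op 3: note_on(68): voice 2 is free -> assigned | voices=[84 89 68 - - -]
Op 4: note_on(62): voice 3 is free -> assigned | voices=[84 89 68 62 - -]
Op 5: note_on(88): voice 4 is free -> assigned | voices=[84 89 68 62 88 -]
Op 6: note_off(62): free voice 3 | voices=[84 89 68 - 88 -]
Op 7: note_off(68): free voice 2 | voices=[84 89 - - 88 -]
Op 8: note_on(67): voice 2 is free -> assigned | voices=[84 89 67 - 88 -]
Op 9: note_on(69): voice 3 is free -> assigned | voices=[84 89 67 69 88 -]

Answer: 84 89 67 69 88 -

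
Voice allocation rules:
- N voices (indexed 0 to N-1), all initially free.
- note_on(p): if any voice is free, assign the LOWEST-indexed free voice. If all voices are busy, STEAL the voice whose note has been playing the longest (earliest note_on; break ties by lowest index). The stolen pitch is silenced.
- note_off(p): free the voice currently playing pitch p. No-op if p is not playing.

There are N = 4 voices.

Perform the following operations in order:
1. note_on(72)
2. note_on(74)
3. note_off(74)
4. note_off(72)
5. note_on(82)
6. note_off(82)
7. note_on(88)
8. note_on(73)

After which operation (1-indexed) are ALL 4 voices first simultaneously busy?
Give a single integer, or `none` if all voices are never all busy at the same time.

Op 1: note_on(72): voice 0 is free -> assigned | voices=[72 - - -]
Op 2: note_on(74): voice 1 is free -> assigned | voices=[72 74 - -]
Op 3: note_off(74): free voice 1 | voices=[72 - - -]
Op 4: note_off(72): free voice 0 | voices=[- - - -]
Op 5: note_on(82): voice 0 is free -> assigned | voices=[82 - - -]
Op 6: note_off(82): free voice 0 | voices=[- - - -]
Op 7: note_on(88): voice 0 is free -> assigned | voices=[88 - - -]
Op 8: note_on(73): voice 1 is free -> assigned | voices=[88 73 - -]

Answer: none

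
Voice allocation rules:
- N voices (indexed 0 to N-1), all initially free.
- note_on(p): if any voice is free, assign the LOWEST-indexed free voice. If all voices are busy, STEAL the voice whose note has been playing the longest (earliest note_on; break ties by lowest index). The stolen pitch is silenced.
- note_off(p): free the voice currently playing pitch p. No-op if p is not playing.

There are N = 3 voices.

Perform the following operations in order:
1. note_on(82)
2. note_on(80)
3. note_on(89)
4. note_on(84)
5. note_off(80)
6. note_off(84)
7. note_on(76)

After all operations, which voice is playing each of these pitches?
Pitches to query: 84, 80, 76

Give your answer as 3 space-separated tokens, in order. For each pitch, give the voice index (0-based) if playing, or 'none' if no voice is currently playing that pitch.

Answer: none none 0

Derivation:
Op 1: note_on(82): voice 0 is free -> assigned | voices=[82 - -]
Op 2: note_on(80): voice 1 is free -> assigned | voices=[82 80 -]
Op 3: note_on(89): voice 2 is free -> assigned | voices=[82 80 89]
Op 4: note_on(84): all voices busy, STEAL voice 0 (pitch 82, oldest) -> assign | voices=[84 80 89]
Op 5: note_off(80): free voice 1 | voices=[84 - 89]
Op 6: note_off(84): free voice 0 | voices=[- - 89]
Op 7: note_on(76): voice 0 is free -> assigned | voices=[76 - 89]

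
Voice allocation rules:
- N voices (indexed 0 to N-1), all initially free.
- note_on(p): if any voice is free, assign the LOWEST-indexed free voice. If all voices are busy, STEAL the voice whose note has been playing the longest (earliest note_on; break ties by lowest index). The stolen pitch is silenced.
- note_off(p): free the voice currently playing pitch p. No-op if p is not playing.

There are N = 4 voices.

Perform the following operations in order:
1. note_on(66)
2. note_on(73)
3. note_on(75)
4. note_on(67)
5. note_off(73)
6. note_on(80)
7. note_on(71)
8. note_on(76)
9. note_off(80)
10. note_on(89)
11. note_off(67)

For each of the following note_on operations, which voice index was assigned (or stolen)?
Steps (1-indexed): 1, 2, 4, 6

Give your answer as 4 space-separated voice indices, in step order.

Op 1: note_on(66): voice 0 is free -> assigned | voices=[66 - - -]
Op 2: note_on(73): voice 1 is free -> assigned | voices=[66 73 - -]
Op 3: note_on(75): voice 2 is free -> assigned | voices=[66 73 75 -]
Op 4: note_on(67): voice 3 is free -> assigned | voices=[66 73 75 67]
Op 5: note_off(73): free voice 1 | voices=[66 - 75 67]
Op 6: note_on(80): voice 1 is free -> assigned | voices=[66 80 75 67]
Op 7: note_on(71): all voices busy, STEAL voice 0 (pitch 66, oldest) -> assign | voices=[71 80 75 67]
Op 8: note_on(76): all voices busy, STEAL voice 2 (pitch 75, oldest) -> assign | voices=[71 80 76 67]
Op 9: note_off(80): free voice 1 | voices=[71 - 76 67]
Op 10: note_on(89): voice 1 is free -> assigned | voices=[71 89 76 67]
Op 11: note_off(67): free voice 3 | voices=[71 89 76 -]

Answer: 0 1 3 1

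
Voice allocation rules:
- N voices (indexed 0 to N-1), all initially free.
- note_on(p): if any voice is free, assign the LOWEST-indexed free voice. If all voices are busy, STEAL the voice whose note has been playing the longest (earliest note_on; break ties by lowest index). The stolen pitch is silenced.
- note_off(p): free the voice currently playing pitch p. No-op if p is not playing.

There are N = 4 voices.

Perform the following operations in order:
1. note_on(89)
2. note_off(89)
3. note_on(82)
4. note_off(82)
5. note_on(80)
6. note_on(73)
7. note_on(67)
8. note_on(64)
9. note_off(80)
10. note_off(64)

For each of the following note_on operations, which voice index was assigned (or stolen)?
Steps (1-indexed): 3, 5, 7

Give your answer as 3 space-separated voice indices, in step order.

Answer: 0 0 2

Derivation:
Op 1: note_on(89): voice 0 is free -> assigned | voices=[89 - - -]
Op 2: note_off(89): free voice 0 | voices=[- - - -]
Op 3: note_on(82): voice 0 is free -> assigned | voices=[82 - - -]
Op 4: note_off(82): free voice 0 | voices=[- - - -]
Op 5: note_on(80): voice 0 is free -> assigned | voices=[80 - - -]
Op 6: note_on(73): voice 1 is free -> assigned | voices=[80 73 - -]
Op 7: note_on(67): voice 2 is free -> assigned | voices=[80 73 67 -]
Op 8: note_on(64): voice 3 is free -> assigned | voices=[80 73 67 64]
Op 9: note_off(80): free voice 0 | voices=[- 73 67 64]
Op 10: note_off(64): free voice 3 | voices=[- 73 67 -]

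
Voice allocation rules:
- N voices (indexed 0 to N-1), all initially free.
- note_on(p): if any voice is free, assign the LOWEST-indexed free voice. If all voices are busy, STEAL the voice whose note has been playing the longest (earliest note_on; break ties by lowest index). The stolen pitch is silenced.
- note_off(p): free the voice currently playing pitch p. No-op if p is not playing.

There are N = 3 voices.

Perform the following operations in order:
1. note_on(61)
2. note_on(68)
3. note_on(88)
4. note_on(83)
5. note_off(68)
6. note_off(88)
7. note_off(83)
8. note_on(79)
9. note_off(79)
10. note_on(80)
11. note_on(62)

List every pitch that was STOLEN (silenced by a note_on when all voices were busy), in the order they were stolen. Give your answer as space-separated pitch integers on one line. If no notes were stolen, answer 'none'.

Op 1: note_on(61): voice 0 is free -> assigned | voices=[61 - -]
Op 2: note_on(68): voice 1 is free -> assigned | voices=[61 68 -]
Op 3: note_on(88): voice 2 is free -> assigned | voices=[61 68 88]
Op 4: note_on(83): all voices busy, STEAL voice 0 (pitch 61, oldest) -> assign | voices=[83 68 88]
Op 5: note_off(68): free voice 1 | voices=[83 - 88]
Op 6: note_off(88): free voice 2 | voices=[83 - -]
Op 7: note_off(83): free voice 0 | voices=[- - -]
Op 8: note_on(79): voice 0 is free -> assigned | voices=[79 - -]
Op 9: note_off(79): free voice 0 | voices=[- - -]
Op 10: note_on(80): voice 0 is free -> assigned | voices=[80 - -]
Op 11: note_on(62): voice 1 is free -> assigned | voices=[80 62 -]

Answer: 61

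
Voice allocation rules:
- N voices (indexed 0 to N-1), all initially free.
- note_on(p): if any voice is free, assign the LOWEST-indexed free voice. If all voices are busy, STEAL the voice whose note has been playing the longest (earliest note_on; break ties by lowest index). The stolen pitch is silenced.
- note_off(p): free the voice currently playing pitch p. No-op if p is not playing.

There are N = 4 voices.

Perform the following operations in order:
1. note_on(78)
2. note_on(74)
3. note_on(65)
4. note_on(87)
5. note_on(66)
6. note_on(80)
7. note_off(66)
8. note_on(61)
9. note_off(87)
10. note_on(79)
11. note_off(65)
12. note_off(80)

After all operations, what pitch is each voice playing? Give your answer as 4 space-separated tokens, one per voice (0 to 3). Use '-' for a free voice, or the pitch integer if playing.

Op 1: note_on(78): voice 0 is free -> assigned | voices=[78 - - -]
Op 2: note_on(74): voice 1 is free -> assigned | voices=[78 74 - -]
Op 3: note_on(65): voice 2 is free -> assigned | voices=[78 74 65 -]
Op 4: note_on(87): voice 3 is free -> assigned | voices=[78 74 65 87]
Op 5: note_on(66): all voices busy, STEAL voice 0 (pitch 78, oldest) -> assign | voices=[66 74 65 87]
Op 6: note_on(80): all voices busy, STEAL voice 1 (pitch 74, oldest) -> assign | voices=[66 80 65 87]
Op 7: note_off(66): free voice 0 | voices=[- 80 65 87]
Op 8: note_on(61): voice 0 is free -> assigned | voices=[61 80 65 87]
Op 9: note_off(87): free voice 3 | voices=[61 80 65 -]
Op 10: note_on(79): voice 3 is free -> assigned | voices=[61 80 65 79]
Op 11: note_off(65): free voice 2 | voices=[61 80 - 79]
Op 12: note_off(80): free voice 1 | voices=[61 - - 79]

Answer: 61 - - 79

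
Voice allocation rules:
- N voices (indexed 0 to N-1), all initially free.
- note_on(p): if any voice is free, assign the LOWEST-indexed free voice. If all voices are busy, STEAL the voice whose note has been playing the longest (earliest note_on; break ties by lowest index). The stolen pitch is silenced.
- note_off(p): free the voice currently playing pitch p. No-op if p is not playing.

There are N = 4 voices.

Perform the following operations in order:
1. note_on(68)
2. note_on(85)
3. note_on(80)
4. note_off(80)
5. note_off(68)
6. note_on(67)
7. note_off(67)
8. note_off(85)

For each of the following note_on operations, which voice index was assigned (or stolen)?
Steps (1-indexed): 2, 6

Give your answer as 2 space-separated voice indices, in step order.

Op 1: note_on(68): voice 0 is free -> assigned | voices=[68 - - -]
Op 2: note_on(85): voice 1 is free -> assigned | voices=[68 85 - -]
Op 3: note_on(80): voice 2 is free -> assigned | voices=[68 85 80 -]
Op 4: note_off(80): free voice 2 | voices=[68 85 - -]
Op 5: note_off(68): free voice 0 | voices=[- 85 - -]
Op 6: note_on(67): voice 0 is free -> assigned | voices=[67 85 - -]
Op 7: note_off(67): free voice 0 | voices=[- 85 - -]
Op 8: note_off(85): free voice 1 | voices=[- - - -]

Answer: 1 0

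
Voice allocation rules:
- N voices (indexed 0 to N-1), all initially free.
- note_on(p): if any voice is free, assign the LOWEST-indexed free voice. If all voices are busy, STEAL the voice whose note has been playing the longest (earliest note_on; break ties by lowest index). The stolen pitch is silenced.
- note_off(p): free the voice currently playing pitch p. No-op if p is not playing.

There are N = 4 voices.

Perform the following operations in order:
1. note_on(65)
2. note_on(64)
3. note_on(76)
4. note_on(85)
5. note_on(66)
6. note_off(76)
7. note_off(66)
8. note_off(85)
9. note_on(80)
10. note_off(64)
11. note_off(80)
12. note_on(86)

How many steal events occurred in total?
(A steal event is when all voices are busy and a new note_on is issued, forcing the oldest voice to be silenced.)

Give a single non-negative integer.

Op 1: note_on(65): voice 0 is free -> assigned | voices=[65 - - -]
Op 2: note_on(64): voice 1 is free -> assigned | voices=[65 64 - -]
Op 3: note_on(76): voice 2 is free -> assigned | voices=[65 64 76 -]
Op 4: note_on(85): voice 3 is free -> assigned | voices=[65 64 76 85]
Op 5: note_on(66): all voices busy, STEAL voice 0 (pitch 65, oldest) -> assign | voices=[66 64 76 85]
Op 6: note_off(76): free voice 2 | voices=[66 64 - 85]
Op 7: note_off(66): free voice 0 | voices=[- 64 - 85]
Op 8: note_off(85): free voice 3 | voices=[- 64 - -]
Op 9: note_on(80): voice 0 is free -> assigned | voices=[80 64 - -]
Op 10: note_off(64): free voice 1 | voices=[80 - - -]
Op 11: note_off(80): free voice 0 | voices=[- - - -]
Op 12: note_on(86): voice 0 is free -> assigned | voices=[86 - - -]

Answer: 1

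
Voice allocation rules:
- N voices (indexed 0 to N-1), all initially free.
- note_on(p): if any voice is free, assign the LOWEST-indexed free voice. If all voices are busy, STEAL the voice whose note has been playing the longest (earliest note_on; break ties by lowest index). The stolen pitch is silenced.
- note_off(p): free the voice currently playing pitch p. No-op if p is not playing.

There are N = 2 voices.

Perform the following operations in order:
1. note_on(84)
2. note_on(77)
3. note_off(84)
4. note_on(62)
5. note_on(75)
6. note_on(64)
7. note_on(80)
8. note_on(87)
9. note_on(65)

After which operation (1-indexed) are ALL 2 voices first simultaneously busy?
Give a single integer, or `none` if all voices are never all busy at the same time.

Answer: 2

Derivation:
Op 1: note_on(84): voice 0 is free -> assigned | voices=[84 -]
Op 2: note_on(77): voice 1 is free -> assigned | voices=[84 77]
Op 3: note_off(84): free voice 0 | voices=[- 77]
Op 4: note_on(62): voice 0 is free -> assigned | voices=[62 77]
Op 5: note_on(75): all voices busy, STEAL voice 1 (pitch 77, oldest) -> assign | voices=[62 75]
Op 6: note_on(64): all voices busy, STEAL voice 0 (pitch 62, oldest) -> assign | voices=[64 75]
Op 7: note_on(80): all voices busy, STEAL voice 1 (pitch 75, oldest) -> assign | voices=[64 80]
Op 8: note_on(87): all voices busy, STEAL voice 0 (pitch 64, oldest) -> assign | voices=[87 80]
Op 9: note_on(65): all voices busy, STEAL voice 1 (pitch 80, oldest) -> assign | voices=[87 65]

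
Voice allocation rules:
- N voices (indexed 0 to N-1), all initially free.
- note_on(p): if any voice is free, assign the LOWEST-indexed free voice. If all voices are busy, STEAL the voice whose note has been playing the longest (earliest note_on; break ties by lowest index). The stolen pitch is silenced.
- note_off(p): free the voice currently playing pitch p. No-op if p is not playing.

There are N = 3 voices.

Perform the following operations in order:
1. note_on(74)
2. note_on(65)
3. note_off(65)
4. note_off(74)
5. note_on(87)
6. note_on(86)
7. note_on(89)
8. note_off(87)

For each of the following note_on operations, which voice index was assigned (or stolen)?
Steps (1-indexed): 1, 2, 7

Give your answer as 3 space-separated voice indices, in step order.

Op 1: note_on(74): voice 0 is free -> assigned | voices=[74 - -]
Op 2: note_on(65): voice 1 is free -> assigned | voices=[74 65 -]
Op 3: note_off(65): free voice 1 | voices=[74 - -]
Op 4: note_off(74): free voice 0 | voices=[- - -]
Op 5: note_on(87): voice 0 is free -> assigned | voices=[87 - -]
Op 6: note_on(86): voice 1 is free -> assigned | voices=[87 86 -]
Op 7: note_on(89): voice 2 is free -> assigned | voices=[87 86 89]
Op 8: note_off(87): free voice 0 | voices=[- 86 89]

Answer: 0 1 2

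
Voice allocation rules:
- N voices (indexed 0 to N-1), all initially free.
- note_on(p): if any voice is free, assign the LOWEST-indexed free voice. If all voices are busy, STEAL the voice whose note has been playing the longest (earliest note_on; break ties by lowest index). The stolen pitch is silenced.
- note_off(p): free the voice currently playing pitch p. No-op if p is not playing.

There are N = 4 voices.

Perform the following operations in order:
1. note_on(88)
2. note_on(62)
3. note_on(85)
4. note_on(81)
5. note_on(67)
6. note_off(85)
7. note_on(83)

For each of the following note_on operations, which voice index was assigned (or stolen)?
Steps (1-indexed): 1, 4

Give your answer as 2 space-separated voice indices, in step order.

Op 1: note_on(88): voice 0 is free -> assigned | voices=[88 - - -]
Op 2: note_on(62): voice 1 is free -> assigned | voices=[88 62 - -]
Op 3: note_on(85): voice 2 is free -> assigned | voices=[88 62 85 -]
Op 4: note_on(81): voice 3 is free -> assigned | voices=[88 62 85 81]
Op 5: note_on(67): all voices busy, STEAL voice 0 (pitch 88, oldest) -> assign | voices=[67 62 85 81]
Op 6: note_off(85): free voice 2 | voices=[67 62 - 81]
Op 7: note_on(83): voice 2 is free -> assigned | voices=[67 62 83 81]

Answer: 0 3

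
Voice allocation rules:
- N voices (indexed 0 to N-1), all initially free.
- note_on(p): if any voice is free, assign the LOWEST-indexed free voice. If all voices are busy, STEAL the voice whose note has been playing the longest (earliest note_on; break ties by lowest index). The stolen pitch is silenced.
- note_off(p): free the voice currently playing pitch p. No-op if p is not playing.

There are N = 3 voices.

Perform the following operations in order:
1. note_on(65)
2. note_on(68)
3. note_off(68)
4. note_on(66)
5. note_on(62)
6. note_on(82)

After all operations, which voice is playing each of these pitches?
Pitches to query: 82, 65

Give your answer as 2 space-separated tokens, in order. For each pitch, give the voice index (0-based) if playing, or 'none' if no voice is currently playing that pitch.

Op 1: note_on(65): voice 0 is free -> assigned | voices=[65 - -]
Op 2: note_on(68): voice 1 is free -> assigned | voices=[65 68 -]
Op 3: note_off(68): free voice 1 | voices=[65 - -]
Op 4: note_on(66): voice 1 is free -> assigned | voices=[65 66 -]
Op 5: note_on(62): voice 2 is free -> assigned | voices=[65 66 62]
Op 6: note_on(82): all voices busy, STEAL voice 0 (pitch 65, oldest) -> assign | voices=[82 66 62]

Answer: 0 none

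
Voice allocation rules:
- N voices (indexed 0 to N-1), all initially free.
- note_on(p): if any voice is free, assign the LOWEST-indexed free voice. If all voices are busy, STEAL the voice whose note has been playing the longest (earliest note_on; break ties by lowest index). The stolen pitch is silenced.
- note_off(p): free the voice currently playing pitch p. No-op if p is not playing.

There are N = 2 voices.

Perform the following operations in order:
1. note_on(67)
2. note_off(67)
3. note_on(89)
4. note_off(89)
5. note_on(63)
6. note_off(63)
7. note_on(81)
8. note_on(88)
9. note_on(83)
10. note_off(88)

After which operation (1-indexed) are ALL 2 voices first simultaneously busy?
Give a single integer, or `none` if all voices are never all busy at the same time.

Op 1: note_on(67): voice 0 is free -> assigned | voices=[67 -]
Op 2: note_off(67): free voice 0 | voices=[- -]
Op 3: note_on(89): voice 0 is free -> assigned | voices=[89 -]
Op 4: note_off(89): free voice 0 | voices=[- -]
Op 5: note_on(63): voice 0 is free -> assigned | voices=[63 -]
Op 6: note_off(63): free voice 0 | voices=[- -]
Op 7: note_on(81): voice 0 is free -> assigned | voices=[81 -]
Op 8: note_on(88): voice 1 is free -> assigned | voices=[81 88]
Op 9: note_on(83): all voices busy, STEAL voice 0 (pitch 81, oldest) -> assign | voices=[83 88]
Op 10: note_off(88): free voice 1 | voices=[83 -]

Answer: 8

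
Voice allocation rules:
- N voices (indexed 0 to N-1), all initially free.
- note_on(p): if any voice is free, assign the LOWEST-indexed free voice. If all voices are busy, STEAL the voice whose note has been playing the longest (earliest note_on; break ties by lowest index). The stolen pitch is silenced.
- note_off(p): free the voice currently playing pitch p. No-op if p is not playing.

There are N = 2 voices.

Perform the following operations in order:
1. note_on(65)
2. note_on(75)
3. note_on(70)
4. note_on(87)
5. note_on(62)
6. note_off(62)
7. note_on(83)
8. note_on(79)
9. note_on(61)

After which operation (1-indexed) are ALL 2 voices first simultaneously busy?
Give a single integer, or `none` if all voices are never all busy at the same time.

Op 1: note_on(65): voice 0 is free -> assigned | voices=[65 -]
Op 2: note_on(75): voice 1 is free -> assigned | voices=[65 75]
Op 3: note_on(70): all voices busy, STEAL voice 0 (pitch 65, oldest) -> assign | voices=[70 75]
Op 4: note_on(87): all voices busy, STEAL voice 1 (pitch 75, oldest) -> assign | voices=[70 87]
Op 5: note_on(62): all voices busy, STEAL voice 0 (pitch 70, oldest) -> assign | voices=[62 87]
Op 6: note_off(62): free voice 0 | voices=[- 87]
Op 7: note_on(83): voice 0 is free -> assigned | voices=[83 87]
Op 8: note_on(79): all voices busy, STEAL voice 1 (pitch 87, oldest) -> assign | voices=[83 79]
Op 9: note_on(61): all voices busy, STEAL voice 0 (pitch 83, oldest) -> assign | voices=[61 79]

Answer: 2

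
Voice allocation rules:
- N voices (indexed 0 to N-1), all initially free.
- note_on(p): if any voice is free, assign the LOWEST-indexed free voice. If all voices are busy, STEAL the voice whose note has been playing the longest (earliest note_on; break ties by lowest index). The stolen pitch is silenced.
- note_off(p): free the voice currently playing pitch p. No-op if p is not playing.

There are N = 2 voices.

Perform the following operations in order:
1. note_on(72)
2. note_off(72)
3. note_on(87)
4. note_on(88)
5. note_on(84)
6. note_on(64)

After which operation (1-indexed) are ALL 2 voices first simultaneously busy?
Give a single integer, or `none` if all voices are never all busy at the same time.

Answer: 4

Derivation:
Op 1: note_on(72): voice 0 is free -> assigned | voices=[72 -]
Op 2: note_off(72): free voice 0 | voices=[- -]
Op 3: note_on(87): voice 0 is free -> assigned | voices=[87 -]
Op 4: note_on(88): voice 1 is free -> assigned | voices=[87 88]
Op 5: note_on(84): all voices busy, STEAL voice 0 (pitch 87, oldest) -> assign | voices=[84 88]
Op 6: note_on(64): all voices busy, STEAL voice 1 (pitch 88, oldest) -> assign | voices=[84 64]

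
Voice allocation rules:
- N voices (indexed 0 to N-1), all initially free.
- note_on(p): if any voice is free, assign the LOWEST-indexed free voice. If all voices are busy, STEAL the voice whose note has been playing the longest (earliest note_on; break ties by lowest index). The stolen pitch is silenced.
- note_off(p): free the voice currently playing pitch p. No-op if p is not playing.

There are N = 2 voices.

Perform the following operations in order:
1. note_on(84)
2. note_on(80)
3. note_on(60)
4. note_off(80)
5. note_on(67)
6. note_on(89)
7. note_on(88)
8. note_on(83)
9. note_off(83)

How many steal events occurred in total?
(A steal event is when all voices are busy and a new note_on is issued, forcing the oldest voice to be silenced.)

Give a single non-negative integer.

Answer: 4

Derivation:
Op 1: note_on(84): voice 0 is free -> assigned | voices=[84 -]
Op 2: note_on(80): voice 1 is free -> assigned | voices=[84 80]
Op 3: note_on(60): all voices busy, STEAL voice 0 (pitch 84, oldest) -> assign | voices=[60 80]
Op 4: note_off(80): free voice 1 | voices=[60 -]
Op 5: note_on(67): voice 1 is free -> assigned | voices=[60 67]
Op 6: note_on(89): all voices busy, STEAL voice 0 (pitch 60, oldest) -> assign | voices=[89 67]
Op 7: note_on(88): all voices busy, STEAL voice 1 (pitch 67, oldest) -> assign | voices=[89 88]
Op 8: note_on(83): all voices busy, STEAL voice 0 (pitch 89, oldest) -> assign | voices=[83 88]
Op 9: note_off(83): free voice 0 | voices=[- 88]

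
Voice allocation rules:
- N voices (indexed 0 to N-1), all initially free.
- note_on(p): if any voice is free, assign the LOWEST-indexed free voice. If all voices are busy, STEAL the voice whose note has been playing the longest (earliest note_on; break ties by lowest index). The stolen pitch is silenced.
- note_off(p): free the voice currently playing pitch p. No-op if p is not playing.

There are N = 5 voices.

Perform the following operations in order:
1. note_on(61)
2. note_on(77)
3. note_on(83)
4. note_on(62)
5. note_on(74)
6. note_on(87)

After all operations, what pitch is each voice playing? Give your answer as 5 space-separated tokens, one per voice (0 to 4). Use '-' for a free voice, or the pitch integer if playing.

Answer: 87 77 83 62 74

Derivation:
Op 1: note_on(61): voice 0 is free -> assigned | voices=[61 - - - -]
Op 2: note_on(77): voice 1 is free -> assigned | voices=[61 77 - - -]
Op 3: note_on(83): voice 2 is free -> assigned | voices=[61 77 83 - -]
Op 4: note_on(62): voice 3 is free -> assigned | voices=[61 77 83 62 -]
Op 5: note_on(74): voice 4 is free -> assigned | voices=[61 77 83 62 74]
Op 6: note_on(87): all voices busy, STEAL voice 0 (pitch 61, oldest) -> assign | voices=[87 77 83 62 74]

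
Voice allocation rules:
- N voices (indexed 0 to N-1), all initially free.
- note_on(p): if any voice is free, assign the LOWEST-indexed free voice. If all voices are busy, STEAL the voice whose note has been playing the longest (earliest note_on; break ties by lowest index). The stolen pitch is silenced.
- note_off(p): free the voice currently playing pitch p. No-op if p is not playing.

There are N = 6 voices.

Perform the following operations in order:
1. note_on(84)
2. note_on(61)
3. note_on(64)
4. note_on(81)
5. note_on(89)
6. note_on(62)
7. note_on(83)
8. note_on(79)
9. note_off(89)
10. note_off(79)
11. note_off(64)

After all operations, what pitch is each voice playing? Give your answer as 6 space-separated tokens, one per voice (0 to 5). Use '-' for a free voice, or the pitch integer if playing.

Op 1: note_on(84): voice 0 is free -> assigned | voices=[84 - - - - -]
Op 2: note_on(61): voice 1 is free -> assigned | voices=[84 61 - - - -]
Op 3: note_on(64): voice 2 is free -> assigned | voices=[84 61 64 - - -]
Op 4: note_on(81): voice 3 is free -> assigned | voices=[84 61 64 81 - -]
Op 5: note_on(89): voice 4 is free -> assigned | voices=[84 61 64 81 89 -]
Op 6: note_on(62): voice 5 is free -> assigned | voices=[84 61 64 81 89 62]
Op 7: note_on(83): all voices busy, STEAL voice 0 (pitch 84, oldest) -> assign | voices=[83 61 64 81 89 62]
Op 8: note_on(79): all voices busy, STEAL voice 1 (pitch 61, oldest) -> assign | voices=[83 79 64 81 89 62]
Op 9: note_off(89): free voice 4 | voices=[83 79 64 81 - 62]
Op 10: note_off(79): free voice 1 | voices=[83 - 64 81 - 62]
Op 11: note_off(64): free voice 2 | voices=[83 - - 81 - 62]

Answer: 83 - - 81 - 62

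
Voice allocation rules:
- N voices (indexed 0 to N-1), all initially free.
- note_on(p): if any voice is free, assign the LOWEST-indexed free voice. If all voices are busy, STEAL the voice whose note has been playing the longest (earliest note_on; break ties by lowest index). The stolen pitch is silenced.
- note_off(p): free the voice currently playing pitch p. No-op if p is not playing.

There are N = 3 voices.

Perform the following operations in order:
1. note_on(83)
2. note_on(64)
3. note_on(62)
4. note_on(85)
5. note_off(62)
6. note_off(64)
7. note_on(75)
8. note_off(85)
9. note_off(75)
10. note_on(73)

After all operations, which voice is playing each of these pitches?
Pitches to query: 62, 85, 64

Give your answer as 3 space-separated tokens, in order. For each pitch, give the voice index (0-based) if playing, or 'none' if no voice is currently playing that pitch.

Answer: none none none

Derivation:
Op 1: note_on(83): voice 0 is free -> assigned | voices=[83 - -]
Op 2: note_on(64): voice 1 is free -> assigned | voices=[83 64 -]
Op 3: note_on(62): voice 2 is free -> assigned | voices=[83 64 62]
Op 4: note_on(85): all voices busy, STEAL voice 0 (pitch 83, oldest) -> assign | voices=[85 64 62]
Op 5: note_off(62): free voice 2 | voices=[85 64 -]
Op 6: note_off(64): free voice 1 | voices=[85 - -]
Op 7: note_on(75): voice 1 is free -> assigned | voices=[85 75 -]
Op 8: note_off(85): free voice 0 | voices=[- 75 -]
Op 9: note_off(75): free voice 1 | voices=[- - -]
Op 10: note_on(73): voice 0 is free -> assigned | voices=[73 - -]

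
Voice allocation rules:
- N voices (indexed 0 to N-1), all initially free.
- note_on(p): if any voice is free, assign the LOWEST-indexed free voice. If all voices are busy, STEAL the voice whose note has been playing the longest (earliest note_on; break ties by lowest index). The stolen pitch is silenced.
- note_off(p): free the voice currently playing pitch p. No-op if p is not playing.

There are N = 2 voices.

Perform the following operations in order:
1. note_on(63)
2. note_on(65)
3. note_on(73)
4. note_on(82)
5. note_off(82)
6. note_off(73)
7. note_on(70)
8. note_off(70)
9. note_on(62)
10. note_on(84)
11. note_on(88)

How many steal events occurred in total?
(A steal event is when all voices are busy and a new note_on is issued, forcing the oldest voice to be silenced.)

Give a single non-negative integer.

Op 1: note_on(63): voice 0 is free -> assigned | voices=[63 -]
Op 2: note_on(65): voice 1 is free -> assigned | voices=[63 65]
Op 3: note_on(73): all voices busy, STEAL voice 0 (pitch 63, oldest) -> assign | voices=[73 65]
Op 4: note_on(82): all voices busy, STEAL voice 1 (pitch 65, oldest) -> assign | voices=[73 82]
Op 5: note_off(82): free voice 1 | voices=[73 -]
Op 6: note_off(73): free voice 0 | voices=[- -]
Op 7: note_on(70): voice 0 is free -> assigned | voices=[70 -]
Op 8: note_off(70): free voice 0 | voices=[- -]
Op 9: note_on(62): voice 0 is free -> assigned | voices=[62 -]
Op 10: note_on(84): voice 1 is free -> assigned | voices=[62 84]
Op 11: note_on(88): all voices busy, STEAL voice 0 (pitch 62, oldest) -> assign | voices=[88 84]

Answer: 3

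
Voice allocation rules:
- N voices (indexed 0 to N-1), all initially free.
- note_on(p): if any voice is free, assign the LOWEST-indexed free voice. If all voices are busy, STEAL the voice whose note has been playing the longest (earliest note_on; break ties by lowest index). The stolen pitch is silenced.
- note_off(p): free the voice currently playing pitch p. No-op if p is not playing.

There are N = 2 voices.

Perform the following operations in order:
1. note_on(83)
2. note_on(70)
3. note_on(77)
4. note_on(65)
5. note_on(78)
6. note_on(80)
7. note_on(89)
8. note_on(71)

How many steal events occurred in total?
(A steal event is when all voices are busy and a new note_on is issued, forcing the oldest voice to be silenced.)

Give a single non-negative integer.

Op 1: note_on(83): voice 0 is free -> assigned | voices=[83 -]
Op 2: note_on(70): voice 1 is free -> assigned | voices=[83 70]
Op 3: note_on(77): all voices busy, STEAL voice 0 (pitch 83, oldest) -> assign | voices=[77 70]
Op 4: note_on(65): all voices busy, STEAL voice 1 (pitch 70, oldest) -> assign | voices=[77 65]
Op 5: note_on(78): all voices busy, STEAL voice 0 (pitch 77, oldest) -> assign | voices=[78 65]
Op 6: note_on(80): all voices busy, STEAL voice 1 (pitch 65, oldest) -> assign | voices=[78 80]
Op 7: note_on(89): all voices busy, STEAL voice 0 (pitch 78, oldest) -> assign | voices=[89 80]
Op 8: note_on(71): all voices busy, STEAL voice 1 (pitch 80, oldest) -> assign | voices=[89 71]

Answer: 6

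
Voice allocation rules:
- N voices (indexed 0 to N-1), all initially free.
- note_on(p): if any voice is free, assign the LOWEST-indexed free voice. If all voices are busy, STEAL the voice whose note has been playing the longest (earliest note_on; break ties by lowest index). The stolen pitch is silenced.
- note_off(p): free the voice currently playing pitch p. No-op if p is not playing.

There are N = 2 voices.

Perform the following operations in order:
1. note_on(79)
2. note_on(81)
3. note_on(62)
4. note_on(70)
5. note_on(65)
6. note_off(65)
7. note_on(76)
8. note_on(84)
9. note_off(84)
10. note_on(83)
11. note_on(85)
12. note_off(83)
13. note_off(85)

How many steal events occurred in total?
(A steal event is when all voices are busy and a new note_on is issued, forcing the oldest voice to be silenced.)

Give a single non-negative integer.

Answer: 5

Derivation:
Op 1: note_on(79): voice 0 is free -> assigned | voices=[79 -]
Op 2: note_on(81): voice 1 is free -> assigned | voices=[79 81]
Op 3: note_on(62): all voices busy, STEAL voice 0 (pitch 79, oldest) -> assign | voices=[62 81]
Op 4: note_on(70): all voices busy, STEAL voice 1 (pitch 81, oldest) -> assign | voices=[62 70]
Op 5: note_on(65): all voices busy, STEAL voice 0 (pitch 62, oldest) -> assign | voices=[65 70]
Op 6: note_off(65): free voice 0 | voices=[- 70]
Op 7: note_on(76): voice 0 is free -> assigned | voices=[76 70]
Op 8: note_on(84): all voices busy, STEAL voice 1 (pitch 70, oldest) -> assign | voices=[76 84]
Op 9: note_off(84): free voice 1 | voices=[76 -]
Op 10: note_on(83): voice 1 is free -> assigned | voices=[76 83]
Op 11: note_on(85): all voices busy, STEAL voice 0 (pitch 76, oldest) -> assign | voices=[85 83]
Op 12: note_off(83): free voice 1 | voices=[85 -]
Op 13: note_off(85): free voice 0 | voices=[- -]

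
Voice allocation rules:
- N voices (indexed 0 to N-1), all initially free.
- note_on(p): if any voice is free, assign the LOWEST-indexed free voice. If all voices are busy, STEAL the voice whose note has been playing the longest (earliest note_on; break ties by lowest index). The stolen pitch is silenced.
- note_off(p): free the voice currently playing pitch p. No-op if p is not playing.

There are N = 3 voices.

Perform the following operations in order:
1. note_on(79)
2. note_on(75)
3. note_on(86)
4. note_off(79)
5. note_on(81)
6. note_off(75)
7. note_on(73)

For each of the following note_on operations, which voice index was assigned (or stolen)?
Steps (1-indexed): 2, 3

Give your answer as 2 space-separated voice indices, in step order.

Answer: 1 2

Derivation:
Op 1: note_on(79): voice 0 is free -> assigned | voices=[79 - -]
Op 2: note_on(75): voice 1 is free -> assigned | voices=[79 75 -]
Op 3: note_on(86): voice 2 is free -> assigned | voices=[79 75 86]
Op 4: note_off(79): free voice 0 | voices=[- 75 86]
Op 5: note_on(81): voice 0 is free -> assigned | voices=[81 75 86]
Op 6: note_off(75): free voice 1 | voices=[81 - 86]
Op 7: note_on(73): voice 1 is free -> assigned | voices=[81 73 86]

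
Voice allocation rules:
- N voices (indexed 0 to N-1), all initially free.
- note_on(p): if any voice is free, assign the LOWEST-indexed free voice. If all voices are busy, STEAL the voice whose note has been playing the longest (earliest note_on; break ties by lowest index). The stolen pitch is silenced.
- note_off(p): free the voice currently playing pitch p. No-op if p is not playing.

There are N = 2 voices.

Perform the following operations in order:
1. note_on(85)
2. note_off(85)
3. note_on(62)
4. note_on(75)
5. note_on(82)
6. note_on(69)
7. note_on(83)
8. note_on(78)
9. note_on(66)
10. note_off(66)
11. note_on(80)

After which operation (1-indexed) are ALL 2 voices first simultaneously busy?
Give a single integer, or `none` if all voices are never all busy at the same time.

Op 1: note_on(85): voice 0 is free -> assigned | voices=[85 -]
Op 2: note_off(85): free voice 0 | voices=[- -]
Op 3: note_on(62): voice 0 is free -> assigned | voices=[62 -]
Op 4: note_on(75): voice 1 is free -> assigned | voices=[62 75]
Op 5: note_on(82): all voices busy, STEAL voice 0 (pitch 62, oldest) -> assign | voices=[82 75]
Op 6: note_on(69): all voices busy, STEAL voice 1 (pitch 75, oldest) -> assign | voices=[82 69]
Op 7: note_on(83): all voices busy, STEAL voice 0 (pitch 82, oldest) -> assign | voices=[83 69]
Op 8: note_on(78): all voices busy, STEAL voice 1 (pitch 69, oldest) -> assign | voices=[83 78]
Op 9: note_on(66): all voices busy, STEAL voice 0 (pitch 83, oldest) -> assign | voices=[66 78]
Op 10: note_off(66): free voice 0 | voices=[- 78]
Op 11: note_on(80): voice 0 is free -> assigned | voices=[80 78]

Answer: 4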